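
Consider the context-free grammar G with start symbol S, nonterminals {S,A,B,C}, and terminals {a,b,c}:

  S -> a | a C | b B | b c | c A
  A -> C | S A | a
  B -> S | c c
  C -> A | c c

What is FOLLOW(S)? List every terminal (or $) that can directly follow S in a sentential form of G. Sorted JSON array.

FIRST iteration:
pass 1:
  A via A→a: +{a}
  B via B→c c: +{c}
  C via C→A: +{a}
  C via C→c c: +{c}
  S via S→a: +{a}
  S via S→b B: +{b}
  S via S→c A: +{c}
  FIRST(S)={a,b,c}  FIRST(A)={a}  FIRST(B)={c}  FIRST(C)={a,c}
pass 2:
  A via A→C: +{c}
  A via A→S A: +{b}
  B via B→S: +{a,b}
  C via C→A: +{b}
  FIRST(S)={a,b,c}  FIRST(A)={a,b,c}  FIRST(B)={a,b,c}  FIRST(C)={a,b,c}
pass 3: (no change)
  FIRST(S)={a,b,c}  FIRST(A)={a,b,c}  FIRST(B)={a,b,c}  FIRST(C)={a,b,c}

FOLLOW iteration:
seed FOLLOW(S) with $
iter 1:
  A→S A: FOLLOW(S) ⊇ FIRST(A) = {a,b,c}; new: +{a,b,c}
  S→a C: FOLLOW(C) ⊇ FOLLOW(S) ⊇ {$,a,b,c}; new: +{$,a,b,c}
  S→b B: FOLLOW(B) ⊇ FOLLOW(S) ⊇ {$,a,b,c}; new: +{$,a,b,c}
  S→c A: FOLLOW(A) ⊇ FOLLOW(S) ⊇ {$,a,b,c}; new: +{$,a,b,c}
  FOLLOW(S)={$,a,b,c}  FOLLOW(A)={$,a,b,c}  FOLLOW(B)={$,a,b,c}  FOLLOW(C)={$,a,b,c}
iter 2: (no change)
  FOLLOW(S)={$,a,b,c}  FOLLOW(A)={$,a,b,c}  FOLLOW(B)={$,a,b,c}  FOLLOW(C)={$,a,b,c}

FOLLOW(S) = ["$", "a", "b", "c"]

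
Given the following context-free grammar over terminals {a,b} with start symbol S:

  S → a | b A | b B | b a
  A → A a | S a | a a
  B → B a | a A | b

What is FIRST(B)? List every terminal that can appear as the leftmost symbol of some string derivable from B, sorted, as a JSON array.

FIRST sets, iterate to fixpoint:
round 1:
  A via A→a a: +{a}
  B via B→a A: +{a}
  B via B→b: +{b}
  S via S→a: +{a}
  S via S→b A: +{b}
  FIRST[S]={a,b}  FIRST[A]={a}  FIRST[B]={a,b}
round 2:
  A via A→S a: +{b}
  FIRST[S]={a,b}  FIRST[A]={a,b}  FIRST[B]={a,b}
round 3: (stable)
  FIRST[S]={a,b}  FIRST[A]={a,b}  FIRST[B]={a,b}

FIRST(B) = ["a", "b"]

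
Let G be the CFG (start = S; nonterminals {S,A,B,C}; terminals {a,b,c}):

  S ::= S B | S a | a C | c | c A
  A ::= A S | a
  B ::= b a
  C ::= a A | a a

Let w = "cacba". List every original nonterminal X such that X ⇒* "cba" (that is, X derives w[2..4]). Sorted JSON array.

CNF form of G:
  S -> S B | S T1 | T1 C | T2 A | c
  A -> A S | a
  B -> T0 T1
  C -> T1 A | T1 T1
  T0 -> b
  T1 -> a
  T2 -> c

CYK table (by increasing span) — only the sub-triangle for w[2..4]:
  [2..2]={S,T2}  "c"  orig:{S}
  [3..3]={T0}  "b"  orig:{}
  [4..4]={A,T1}  "a"  orig:{A}
  [2..3]=∅  "cb"
  [3..4]={B}  "ba"
  [2..4]={S}  "cba"

Original NTs in T[2,4] deriving "cba": ["S"]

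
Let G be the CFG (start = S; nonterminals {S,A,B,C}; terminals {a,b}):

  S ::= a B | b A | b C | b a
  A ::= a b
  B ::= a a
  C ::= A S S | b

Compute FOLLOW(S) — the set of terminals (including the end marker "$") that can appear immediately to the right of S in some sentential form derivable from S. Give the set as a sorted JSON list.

FIRST iteration:
round 1:
  A via A→a b: +{a}
  B via B→a a: +{a}
  C via C→A S S: +{a}
  C via C→b: +{b}
  S via S→a B: +{a}
  S via S→b A: +{b}
  FIRST[S]={a,b}  FIRST[A]={a}  FIRST[B]={a}  FIRST[C]={a,b}
round 2: (no change)
  FIRST[S]={a,b}  FIRST[A]={a}  FIRST[B]={a}  FIRST[C]={a,b}

Compute FOLLOW by fixpoint:
FOLLOW(S) := {$}
iter 1:
  C→A S S: FOLLOW(A) ⊇ FIRST(S) = {a,b}; new: +{a,b}
  C→A S S: FOLLOW(S) ⊇ FIRST(S) = {a,b}; new: +{a,b}
  S→a B: FOLLOW(B) ⊇ FOLLOW(S) ⊇ {$,a,b}; new: +{$,a,b}
  S→b A: FOLLOW(A) ⊇ FOLLOW(S) ⊇ {$,a,b}; new: +{$}
  S→b C: FOLLOW(C) ⊇ FOLLOW(S) ⊇ {$,a,b}; new: +{$,a,b}
  FOLLOW(S)={$,a,b}  FOLLOW(A)={$,a,b}  FOLLOW(B)={$,a,b}  FOLLOW(C)={$,a,b}
iter 2: (no change)
  FOLLOW(S)={$,a,b}  FOLLOW(A)={$,a,b}  FOLLOW(B)={$,a,b}  FOLLOW(C)={$,a,b}

FOLLOW(S) = ["$", "a", "b"]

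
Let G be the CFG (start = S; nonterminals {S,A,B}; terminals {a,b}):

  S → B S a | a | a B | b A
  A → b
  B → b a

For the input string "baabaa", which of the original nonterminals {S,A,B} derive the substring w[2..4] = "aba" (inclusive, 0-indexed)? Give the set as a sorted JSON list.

Convert to CNF:
  S -> B X2 | T0 A | T1 B | a
  A -> b
  B -> T0 T1
  T0 -> b
  T1 -> a
  X2 -> S T1

Fill CYK table bottom-up, restricted to cells inside w[2..4]:
  T[2,2] 'a' = {S,T1}  orig:{S}
  T[3,3] 'b' = {A,T0}  orig:{A}
  T[4,4] 'a' = {S,T1}  orig:{S}
  T[2,3] 'ab' = ∅
  T[3,4] 'ba' = {B}
  T[2,4] 'aba' = {S}

Original NTs in T[2,4] deriving "aba": ["S"]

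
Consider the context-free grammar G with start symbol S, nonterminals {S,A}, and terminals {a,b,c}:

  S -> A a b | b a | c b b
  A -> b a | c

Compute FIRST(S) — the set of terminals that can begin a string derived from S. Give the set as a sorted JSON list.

Compute FIRST by fixpoint:
pass 1:
  A via A→b a: +{b}
  A via A→c: +{c}
  S via S→A a b: +{b,c}
  FIRST(S)={b,c}  FIRST(A)={b,c}
pass 2: (stable)
  FIRST(S)={b,c}  FIRST(A)={b,c}

FIRST(S) = ["b", "c"]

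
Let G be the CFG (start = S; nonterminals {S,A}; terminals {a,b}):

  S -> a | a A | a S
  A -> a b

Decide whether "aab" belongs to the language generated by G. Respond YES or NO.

Convert to CNF:
  S -> T0 A | T0 S | a
  A -> T0 T1
  T0 -> a
  T1 -> b

CYK fill:
  T[0,0] 'a' = {S,T0}  orig:{S}
  T[1,1] 'a' = {S,T0}  orig:{S}
  T[2,2] 'b' = {T1}  orig:{}
  T[0,1] 'aa' = {S}
  T[1,2] 'ab' = {A}
  T[0,2] 'aab' = {S}

S ∈ T[0,2] ⇒ YES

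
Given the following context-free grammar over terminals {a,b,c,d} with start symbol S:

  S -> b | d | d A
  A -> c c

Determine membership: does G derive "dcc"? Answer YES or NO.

CNF form of G:
  S -> T1 A | b | d
  A -> T0 T0
  T0 -> c
  T1 -> d

CYK table (by increasing span):
  [0..0]={S,T1}  "d"  orig:{S}
  [1..1]={T0}  "c"  orig:{}
  [2..2]={T0}  "c"  orig:{}
  [0..1]=∅  "dc"
  [1..2]={A}  "cc"
  [0..2]={S}  "dcc"

S ∈ T[0,2] ⇒ YES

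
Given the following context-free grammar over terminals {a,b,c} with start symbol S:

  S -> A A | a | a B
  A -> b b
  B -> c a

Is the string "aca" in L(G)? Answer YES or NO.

Convert to CNF:
  S -> A A | T2 B | a
  A -> T0 T0
  B -> T1 T2
  T0 -> b
  T1 -> c
  T2 -> a

CYK table (by increasing span):
  [0..0]={S,T2}  "a"  orig:{S}
  [1..1]={T1}  "c"  orig:{}
  [2..2]={S,T2}  "a"  orig:{S}
  [0..1]=∅  "ac"
  [1..2]={B}  "ca"
  [0..2]={S}  "aca"

S ∈ T[0,2] ⇒ YES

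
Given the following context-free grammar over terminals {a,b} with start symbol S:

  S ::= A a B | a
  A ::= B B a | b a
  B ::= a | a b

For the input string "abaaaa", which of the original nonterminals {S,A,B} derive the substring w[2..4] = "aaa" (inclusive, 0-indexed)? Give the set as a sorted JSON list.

CNF form of G:
  S -> A X3 | a
  A -> B X2 | T1 T0
  B -> T0 T1 | a
  T0 -> a
  T1 -> b
  X2 -> B T0
  X3 -> T0 B

Fill CYK table bottom-up, restricted to cells inside w[2..4]:
  [2..2]={B,S,T0}  "a"  orig:{B,S}
  [3..3]={B,S,T0}  "a"  orig:{B,S}
  [4..4]={B,S,T0}  "a"  orig:{B,S}
  [2..3]={X2,X3}  "aa"  orig:{}
  [3..4]={X2,X3}  "aa"  orig:{}
  [2..4]={A}  "aaa"

Original NTs in T[2,4] deriving "aaa": ["A"]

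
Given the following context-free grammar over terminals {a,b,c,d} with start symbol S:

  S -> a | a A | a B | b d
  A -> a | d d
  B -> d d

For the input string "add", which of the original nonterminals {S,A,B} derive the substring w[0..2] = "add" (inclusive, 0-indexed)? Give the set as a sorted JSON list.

Convert to CNF:
  S -> T1 A | T1 B | T2 T0 | a
  A -> T0 T0 | a
  B -> T0 T0
  T0 -> d
  T1 -> a
  T2 -> b

CYK table (by increasing span) — only the sub-triangle for w[0..2]:
  cell(0,0) a: {A,S,T1}  orig:{A,S}
  cell(1,1) d: {T0}  orig:{}
  cell(2,2) d: {T0}  orig:{}
  cell(0,1) ad: ∅
  cell(1,2) dd: {A,B}
  cell(0,2) add: {S}

Original NTs in T[0,2] deriving "add": ["S"]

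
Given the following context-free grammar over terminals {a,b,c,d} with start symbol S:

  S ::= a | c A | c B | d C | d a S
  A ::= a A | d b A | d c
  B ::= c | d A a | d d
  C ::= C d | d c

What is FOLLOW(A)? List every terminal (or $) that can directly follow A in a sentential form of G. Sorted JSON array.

FIRST sets, iterate to fixpoint:
pass 1:
  A via A→a A: +{a}
  A via A→d b A: +{d}
  B via B→c: +{c}
  B via B→d A a: +{d}
  C via C→d c: +{d}
  S via S→a: +{a}
  S via S→c A: +{c}
  S via S→d C: +{d}
  FIRST[S]={a,c,d}  FIRST[A]={a,d}  FIRST[B]={c,d}  FIRST[C]={d}
pass 2: done
  FIRST[S]={a,c,d}  FIRST[A]={a,d}  FIRST[B]={c,d}  FIRST[C]={d}

FOLLOW iteration:
initialize: $ ∈ FOLLOW(S)
[1]
  B→d A a: FOLLOW(A) ⊇ FIRST(a) = {a}; new: +{a}
  C→C d: FOLLOW(C) ⊇ FIRST(d) = {d}; new: +{d}
  S→c A: FOLLOW(A) ⊇ FOLLOW(S) ⊇ {$}; new: +{$}
  S→c B: FOLLOW(B) ⊇ FOLLOW(S) ⊇ {$}; new: +{$}
  S→d C: FOLLOW(C) ⊇ FOLLOW(S) ⊇ {$}; new: +{$}
  FOLLOW(S)={$}  FOLLOW(A)={$,a}  FOLLOW(B)={$}  FOLLOW(C)={$,d}
[2] — fixpoint
  FOLLOW(S)={$}  FOLLOW(A)={$,a}  FOLLOW(B)={$}  FOLLOW(C)={$,d}

FOLLOW(A) = ["$", "a"]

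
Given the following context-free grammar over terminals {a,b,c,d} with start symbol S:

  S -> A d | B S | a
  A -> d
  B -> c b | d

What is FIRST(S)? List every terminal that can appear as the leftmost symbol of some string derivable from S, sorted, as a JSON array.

Compute FIRST by fixpoint:
pass 1:
  A via A→d: +{d}
  B via B→c b: +{c}
  B via B→d: +{d}
  S via S→A d: +{d}
  S via S→B S: +{c}
  S via S→a: +{a}
  FIRST[S]={a,c,d}  FIRST[A]={d}  FIRST[B]={c,d}
pass 2: (no change)
  FIRST[S]={a,c,d}  FIRST[A]={d}  FIRST[B]={c,d}

FIRST(S) = ["a", "c", "d"]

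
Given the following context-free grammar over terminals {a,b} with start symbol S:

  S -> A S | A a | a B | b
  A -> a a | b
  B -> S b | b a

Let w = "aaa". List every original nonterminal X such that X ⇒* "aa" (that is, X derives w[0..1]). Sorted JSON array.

CNF form of G:
  S -> A S | A T0 | T0 B | b
  A -> T0 T0 | b
  B -> S T1 | T1 T0
  T0 -> a
  T1 -> b

Fill CYK table bottom-up, restricted to cells inside w[0..1]:
  [0..0]={T0}  "a"  orig:{}
  [1..1]={T0}  "a"  orig:{}
  [0..1]={A}  "aa"

Original NTs in T[0,1] deriving "aa": ["A"]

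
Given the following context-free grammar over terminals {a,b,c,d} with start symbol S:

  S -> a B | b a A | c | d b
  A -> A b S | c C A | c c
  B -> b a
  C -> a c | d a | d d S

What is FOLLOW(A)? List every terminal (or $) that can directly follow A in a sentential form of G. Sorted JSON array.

Compute FIRST by fixpoint:
round 1:
  A via A→c C A: +{c}
  B via B→b a: +{b}
  C via C→a c: +{a}
  C via C→d a: +{d}
  S via S→a B: +{a}
  S via S→b a A: +{b}
  S via S→c: +{c}
  S via S→d b: +{d}
  FIRST[S]={a,b,c,d}  FIRST[A]={c}  FIRST[B]={b}  FIRST[C]={a,d}
round 2: — fixpoint
  FIRST[S]={a,b,c,d}  FIRST[A]={c}  FIRST[B]={b}  FIRST[C]={a,d}

FOLLOW iteration:
initialize: $ ∈ FOLLOW(S)
pass 1:
  A→A b S: FOLLOW(A) ⊇ FIRST(b) = {b}; new: +{b}
  A→A b S: FOLLOW(S) ⊇ FOLLOW(A) ⊇ {b}; new: +{b}
  A→c C A: FOLLOW(C) ⊇ FIRST(A) = {c}; new: +{c}
  C→d d S: FOLLOW(S) ⊇ FOLLOW(C) ⊇ {c}; new: +{c}
  S→a B: FOLLOW(B) ⊇ FOLLOW(S) ⊇ {$,b,c}; new: +{$,b,c}
  S→b a A: FOLLOW(A) ⊇ FOLLOW(S) ⊇ {$,b,c}; new: +{$,c}
  S: {$,b,c}  A: {$,b,c}  B: {$,b,c}  C: {c}
pass 2: (stable)
  S: {$,b,c}  A: {$,b,c}  B: {$,b,c}  C: {c}

FOLLOW(A) = ["$", "b", "c"]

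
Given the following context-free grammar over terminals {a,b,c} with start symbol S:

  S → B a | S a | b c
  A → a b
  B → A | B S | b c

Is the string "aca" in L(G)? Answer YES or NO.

Convert to CNF:
  S -> B T0 | S T0 | T1 T2
  A -> T0 T1
  B -> B S | T0 T1 | T1 T2
  T0 -> a
  T1 -> b
  T2 -> c

CYK table (by increasing span):
  [0..0]={T0}  "a"  orig:{}
  [1..1]={T2}  "c"  orig:{}
  [2..2]={T0}  "a"  orig:{}
  [0..1]=∅  "ac"
  [1..2]=∅  "ca"
  [0..2]=∅  "aca"

S ∉ T[0,2] ⇒ NO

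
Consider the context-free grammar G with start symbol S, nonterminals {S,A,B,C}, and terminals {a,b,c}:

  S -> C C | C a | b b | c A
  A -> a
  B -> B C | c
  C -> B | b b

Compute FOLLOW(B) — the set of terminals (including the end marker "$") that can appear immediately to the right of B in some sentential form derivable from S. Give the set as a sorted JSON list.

Compute FIRST by fixpoint:
pass 1:
  A via A→a: +{a}
  B via B→c: +{c}
  C via C→B: +{c}
  C via C→b b: +{b}
  S via S→C C: +{b,c}
  S: {b,c}  A: {a}  B: {c}  C: {b,c}
pass 2: (no change)
  S: {b,c}  A: {a}  B: {c}  C: {b,c}

FOLLOW iteration:
seed FOLLOW(S) with $
pass 1:
  B→B C: FOLLOW(B) ⊇ FIRST(C) = {b,c}; new: +{b,c}
  B→B C: FOLLOW(C) ⊇ FOLLOW(B) ⊇ {b,c}; new: +{b,c}
  S→C C: FOLLOW(C) ⊇ FOLLOW(S) ⊇ {$}; new: +{$}
  S→C a: FOLLOW(C) ⊇ FIRST(a) = {a}; new: +{a}
  S→c A: FOLLOW(A) ⊇ FOLLOW(S) ⊇ {$}; new: +{$}
  FOLLOW[S]={$}  FOLLOW[A]={$}  FOLLOW[B]={b,c}  FOLLOW[C]={$,a,b,c}
pass 2:
  C→B: FOLLOW(B) ⊇ FOLLOW(C) ⊇ {$,a,b,c}; new: +{$,a}
  FOLLOW[S]={$}  FOLLOW[A]={$}  FOLLOW[B]={$,a,b,c}  FOLLOW[C]={$,a,b,c}
pass 3: — fixpoint
  FOLLOW[S]={$}  FOLLOW[A]={$}  FOLLOW[B]={$,a,b,c}  FOLLOW[C]={$,a,b,c}

FOLLOW(B) = ["$", "a", "b", "c"]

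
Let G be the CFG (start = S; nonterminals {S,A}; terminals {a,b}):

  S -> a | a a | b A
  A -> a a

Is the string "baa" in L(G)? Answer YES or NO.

Convert to CNF:
  S -> T0 T0 | T1 A | a
  A -> T0 T0
  T0 -> a
  T1 -> b

CYK table (by increasing span):
  [0..0]={T1}  "b"  orig:{}
  [1..1]={S,T0}  "a"  orig:{S}
  [2..2]={S,T0}  "a"  orig:{S}
  [0..1]=∅  "ba"
  [1..2]={A,S}  "aa"
  [0..2]={S}  "baa"

S ∈ T[0,2] ⇒ YES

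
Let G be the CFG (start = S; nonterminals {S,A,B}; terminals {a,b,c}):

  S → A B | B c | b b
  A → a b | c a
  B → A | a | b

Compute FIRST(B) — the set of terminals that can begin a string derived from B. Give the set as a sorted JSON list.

Compute FIRST by fixpoint:
round 1:
  A via A→a b: +{a}
  A via A→c a: +{c}
  B via B→A: +{a,c}
  B via B→b: +{b}
  S via S→A B: +{a,c}
  S via S→B c: +{b}
  S: {a,b,c}  A: {a,c}  B: {a,b,c}
round 2: (stable)
  S: {a,b,c}  A: {a,c}  B: {a,b,c}

FIRST(B) = ["a", "b", "c"]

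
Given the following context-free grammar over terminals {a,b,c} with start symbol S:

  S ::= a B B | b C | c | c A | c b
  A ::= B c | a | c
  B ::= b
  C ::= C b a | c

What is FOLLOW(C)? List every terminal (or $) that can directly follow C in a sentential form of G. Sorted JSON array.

FIRST iteration:
round 1:
  A via A→a: +{a}
  A via A→c: +{c}
  B via B→b: +{b}
  C via C→c: +{c}
  S via S→a B B: +{a}
  S via S→b C: +{b}
  S via S→c: +{c}
  FIRST(S)={a,b,c}  FIRST(A)={a,c}  FIRST(B)={b}  FIRST(C)={c}
round 2:
  A via A→B c: +{b}
  FIRST(S)={a,b,c}  FIRST(A)={a,b,c}  FIRST(B)={b}  FIRST(C)={c}
round 3: done
  FIRST(S)={a,b,c}  FIRST(A)={a,b,c}  FIRST(B)={b}  FIRST(C)={c}

Compute FOLLOW by fixpoint:
FOLLOW(S) := {$}
pass 1:
  A→B c: FOLLOW(B) ⊇ FIRST(c) = {c}; new: +{c}
  C→C b a: FOLLOW(C) ⊇ FIRST(b) = {b}; new: +{b}
  S→a B B: FOLLOW(B) ⊇ FIRST(B) = {b}; new: +{b}
  S→a B B: FOLLOW(B) ⊇ FOLLOW(S) ⊇ {$}; new: +{$}
  S→b C: FOLLOW(C) ⊇ FOLLOW(S) ⊇ {$}; new: +{$}
  S→c A: FOLLOW(A) ⊇ FOLLOW(S) ⊇ {$}; new: +{$}
  FOLLOW[S]={$}  FOLLOW[A]={$}  FOLLOW[B]={$,b,c}  FOLLOW[C]={$,b}
pass 2: (no change)
  FOLLOW[S]={$}  FOLLOW[A]={$}  FOLLOW[B]={$,b,c}  FOLLOW[C]={$,b}

FOLLOW(C) = ["$", "b"]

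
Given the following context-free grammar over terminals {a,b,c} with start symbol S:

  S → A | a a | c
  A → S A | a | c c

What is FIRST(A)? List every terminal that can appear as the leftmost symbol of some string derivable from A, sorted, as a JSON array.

Compute FIRST by fixpoint:
pass 1:
  A via A→a: +{a}
  A via A→c c: +{c}
  S via S→A: +{a,c}
  FIRST(S)={a,c}  FIRST(A)={a,c}
pass 2: done
  FIRST(S)={a,c}  FIRST(A)={a,c}

FIRST(A) = ["a", "c"]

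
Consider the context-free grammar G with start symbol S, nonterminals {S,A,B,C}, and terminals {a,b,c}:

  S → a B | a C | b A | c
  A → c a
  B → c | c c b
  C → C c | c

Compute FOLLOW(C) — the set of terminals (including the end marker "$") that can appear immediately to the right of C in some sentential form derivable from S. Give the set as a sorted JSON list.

Compute FIRST by fixpoint:
pass 1:
  A via A→c a: +{c}
  B via B→c: +{c}
  C via C→c: +{c}
  S via S→a B: +{a}
  S via S→b A: +{b}
  S via S→c: +{c}
  FIRST[S]={a,b,c}  FIRST[A]={c}  FIRST[B]={c}  FIRST[C]={c}
pass 2: (no change)
  FIRST[S]={a,b,c}  FIRST[A]={c}  FIRST[B]={c}  FIRST[C]={c}

Compute FOLLOW by fixpoint:
seed FOLLOW(S) with $
iter 1:
  C→C c: FOLLOW(C) ⊇ FIRST(c) = {c}; new: +{c}
  S→a B: FOLLOW(B) ⊇ FOLLOW(S) ⊇ {$}; new: +{$}
  S→a C: FOLLOW(C) ⊇ FOLLOW(S) ⊇ {$}; new: +{$}
  S→b A: FOLLOW(A) ⊇ FOLLOW(S) ⊇ {$}; new: +{$}
  FOLLOW[S]={$}  FOLLOW[A]={$}  FOLLOW[B]={$}  FOLLOW[C]={$,c}
iter 2: — fixpoint
  FOLLOW[S]={$}  FOLLOW[A]={$}  FOLLOW[B]={$}  FOLLOW[C]={$,c}

FOLLOW(C) = ["$", "c"]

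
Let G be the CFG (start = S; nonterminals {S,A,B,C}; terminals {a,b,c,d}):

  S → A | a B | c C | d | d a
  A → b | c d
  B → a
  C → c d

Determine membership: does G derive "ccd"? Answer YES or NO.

CNF form of G:
  S -> T0 C | T0 T1 | T1 T2 | T2 B | b | d
  A -> T0 T1 | b
  B -> a
  C -> T0 T1
  T0 -> c
  T1 -> d
  T2 -> a

CYK fill:
  T[0,0] 'c' = {T0}  orig:{}
  T[1,1] 'c' = {T0}  orig:{}
  T[2,2] 'd' = {S,T1}  orig:{S}
  T[0,1] 'cc' = ∅
  T[1,2] 'cd' = {A,C,S}
  T[0,2] 'ccd' = {S}

S ∈ T[0,2] ⇒ YES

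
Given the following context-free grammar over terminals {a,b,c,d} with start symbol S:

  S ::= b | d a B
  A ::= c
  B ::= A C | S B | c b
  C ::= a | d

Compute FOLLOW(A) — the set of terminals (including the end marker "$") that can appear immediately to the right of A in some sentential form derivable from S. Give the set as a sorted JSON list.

FIRST sets, iterate to fixpoint:
[1]
  A via A→c: +{c}
  B via B→A C: +{c}
  C via C→a: +{a}
  C via C→d: +{d}
  S via S→b: +{b}
  S via S→d a B: +{d}
  S: {b,d}  A: {c}  B: {c}  C: {a,d}
[2]
  B via B→S B: +{b,d}
  S: {b,d}  A: {c}  B: {b,c,d}  C: {a,d}
[3] — fixpoint
  S: {b,d}  A: {c}  B: {b,c,d}  C: {a,d}

FOLLOW iteration:
initialize: $ ∈ FOLLOW(S)
iter 1:
  B→A C: FOLLOW(A) ⊇ FIRST(C) = {a,d}; new: +{a,d}
  B→S B: FOLLOW(S) ⊇ FIRST(B) = {b,c,d}; new: +{b,c,d}
  S→d a B: FOLLOW(B) ⊇ FOLLOW(S) ⊇ {$,b,c,d}; new: +{$,b,c,d}
  S: {$,b,c,d}  A: {a,d}  B: {$,b,c,d}  C: {}
iter 2:
  B→A C: FOLLOW(C) ⊇ FOLLOW(B) ⊇ {$,b,c,d}; new: +{$,b,c,d}
  S: {$,b,c,d}  A: {a,d}  B: {$,b,c,d}  C: {$,b,c,d}
iter 3: done
  S: {$,b,c,d}  A: {a,d}  B: {$,b,c,d}  C: {$,b,c,d}

FOLLOW(A) = ["a", "d"]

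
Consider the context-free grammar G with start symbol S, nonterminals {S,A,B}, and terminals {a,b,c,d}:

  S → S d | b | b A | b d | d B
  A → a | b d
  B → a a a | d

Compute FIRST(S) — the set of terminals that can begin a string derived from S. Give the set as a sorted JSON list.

FIRST iteration:
iter 1:
  A via A→a: +{a}
  A via A→b d: +{b}
  B via B→a a a: +{a}
  B via B→d: +{d}
  S via S→b: +{b}
  S via S→d B: +{d}
  FIRST[S]={b,d}  FIRST[A]={a,b}  FIRST[B]={a,d}
iter 2: (no change)
  FIRST[S]={b,d}  FIRST[A]={a,b}  FIRST[B]={a,d}

FIRST(S) = ["b", "d"]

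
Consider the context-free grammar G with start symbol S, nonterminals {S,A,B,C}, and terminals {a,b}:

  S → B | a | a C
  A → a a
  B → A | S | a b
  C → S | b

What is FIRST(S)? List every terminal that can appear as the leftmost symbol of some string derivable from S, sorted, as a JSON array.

Compute FIRST by fixpoint:
round 1:
  A via A→a a: +{a}
  B via B→A: +{a}
  C via C→b: +{b}
  S via S→B: +{a}
  FIRST[S]={a}  FIRST[A]={a}  FIRST[B]={a}  FIRST[C]={b}
round 2:
  C via C→S: +{a}
  FIRST[S]={a}  FIRST[A]={a}  FIRST[B]={a}  FIRST[C]={a,b}
round 3: done
  FIRST[S]={a}  FIRST[A]={a}  FIRST[B]={a}  FIRST[C]={a,b}

FIRST(S) = ["a"]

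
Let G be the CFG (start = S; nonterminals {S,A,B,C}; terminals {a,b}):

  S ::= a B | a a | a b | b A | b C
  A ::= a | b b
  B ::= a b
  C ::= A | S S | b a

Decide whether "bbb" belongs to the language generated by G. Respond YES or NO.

CNF form of G:
  S -> T0 A | T0 C | T1 B | T1 T0 | T1 T1
  A -> T0 T0 | a
  B -> T1 T0
  C -> S S | T0 T0 | T0 T1 | a
  T0 -> b
  T1 -> a

Fill CYK table bottom-up:
  [0..0]={T0}  "b"  orig:{}
  [1..1]={T0}  "b"  orig:{}
  [2..2]={T0}  "b"  orig:{}
  [0..1]={A,C}  "bb"
  [1..2]={A,C}  "bb"
  [0..2]={S}  "bbb"

S ∈ T[0,2] ⇒ YES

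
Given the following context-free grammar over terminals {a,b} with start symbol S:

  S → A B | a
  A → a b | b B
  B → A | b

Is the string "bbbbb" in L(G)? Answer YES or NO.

Convert to CNF:
  S -> A B | a
  A -> T0 T1 | T1 B
  B -> T0 T1 | T1 B | b
  T0 -> a
  T1 -> b

Fill CYK table bottom-up:
  T[0,0] 'b' = {B,T1}  orig:{B}
  T[1,1] 'b' = {B,T1}  orig:{B}
  T[2,2] 'b' = {B,T1}  orig:{B}
  T[3,3] 'b' = {B,T1}  orig:{B}
  T[4,4] 'b' = {B,T1}  orig:{B}
  T[0,1] 'bb' = {A,B}
  T[1,2] 'bb' = {A,B}
  T[2,3] 'bb' = {A,B}
  T[3,4] 'bb' = {A,B}
  T[0,2] 'bbb' = {A,B,S}
  T[1,3] 'bbb' = {A,B,S}
  T[2,4] 'bbb' = {A,B,S}
  T[0,3] 'bbbb' = {A,B,S}
  T[1,4] 'bbbb' = {A,B,S}
  T[0,4] 'bbbbb' = {A,B,S}

S ∈ T[0,4] ⇒ YES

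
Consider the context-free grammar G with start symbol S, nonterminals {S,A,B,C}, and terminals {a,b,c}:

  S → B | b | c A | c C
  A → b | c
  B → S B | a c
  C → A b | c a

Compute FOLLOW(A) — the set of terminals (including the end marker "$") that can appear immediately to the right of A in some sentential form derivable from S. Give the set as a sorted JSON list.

Compute FIRST by fixpoint:
round 1:
  A via A→b: +{b}
  A via A→c: +{c}
  B via B→a c: +{a}
  C via C→A b: +{b,c}
  S via S→B: +{a}
  S via S→b: +{b}
  S via S→c A: +{c}
  FIRST(S)={a,b,c}  FIRST(A)={b,c}  FIRST(B)={a}  FIRST(C)={b,c}
round 2:
  B via B→S B: +{b,c}
  FIRST(S)={a,b,c}  FIRST(A)={b,c}  FIRST(B)={a,b,c}  FIRST(C)={b,c}
round 3: (no change)
  FIRST(S)={a,b,c}  FIRST(A)={b,c}  FIRST(B)={a,b,c}  FIRST(C)={b,c}

Compute FOLLOW by fixpoint:
initialize: $ ∈ FOLLOW(S)
[1]
  B→S B: FOLLOW(S) ⊇ FIRST(B) = {a,b,c}; new: +{a,b,c}
  C→A b: FOLLOW(A) ⊇ FIRST(b) = {b}; new: +{b}
  S→B: FOLLOW(B) ⊇ FOLLOW(S) ⊇ {$,a,b,c}; new: +{$,a,b,c}
  S→c A: FOLLOW(A) ⊇ FOLLOW(S) ⊇ {$,a,b,c}; new: +{$,a,c}
  S→c C: FOLLOW(C) ⊇ FOLLOW(S) ⊇ {$,a,b,c}; new: +{$,a,b,c}
  FOLLOW[S]={$,a,b,c}  FOLLOW[A]={$,a,b,c}  FOLLOW[B]={$,a,b,c}  FOLLOW[C]={$,a,b,c}
[2] — fixpoint
  FOLLOW[S]={$,a,b,c}  FOLLOW[A]={$,a,b,c}  FOLLOW[B]={$,a,b,c}  FOLLOW[C]={$,a,b,c}

FOLLOW(A) = ["$", "a", "b", "c"]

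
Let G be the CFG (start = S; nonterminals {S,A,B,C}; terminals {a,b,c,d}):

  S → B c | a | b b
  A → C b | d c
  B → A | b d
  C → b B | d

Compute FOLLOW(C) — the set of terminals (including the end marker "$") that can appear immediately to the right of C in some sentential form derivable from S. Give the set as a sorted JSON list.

FIRST iteration:
round 1:
  A via A→d c: +{d}
  B via B→A: +{d}
  B via B→b d: +{b}
  C via C→b B: +{b}
  C via C→d: +{d}
  S via S→B c: +{b,d}
  S via S→a: +{a}
  S: {a,b,d}  A: {d}  B: {b,d}  C: {b,d}
round 2:
  A via A→C b: +{b}
  S: {a,b,d}  A: {b,d}  B: {b,d}  C: {b,d}
round 3: — fixpoint
  S: {a,b,d}  A: {b,d}  B: {b,d}  C: {b,d}

Compute FOLLOW by fixpoint:
seed FOLLOW(S) with $
pass 1:
  A→C b: FOLLOW(C) ⊇ FIRST(b) = {b}; new: +{b}
  C→b B: FOLLOW(B) ⊇ FOLLOW(C) ⊇ {b}; new: +{b}
  S→B c: FOLLOW(B) ⊇ FIRST(c) = {c}; new: +{c}
  FOLLOW[S]={$}  FOLLOW[A]={}  FOLLOW[B]={b,c}  FOLLOW[C]={b}
pass 2:
  B→A: FOLLOW(A) ⊇ FOLLOW(B) ⊇ {b,c}; new: +{b,c}
  FOLLOW[S]={$}  FOLLOW[A]={b,c}  FOLLOW[B]={b,c}  FOLLOW[C]={b}
pass 3: — fixpoint
  FOLLOW[S]={$}  FOLLOW[A]={b,c}  FOLLOW[B]={b,c}  FOLLOW[C]={b}

FOLLOW(C) = ["b"]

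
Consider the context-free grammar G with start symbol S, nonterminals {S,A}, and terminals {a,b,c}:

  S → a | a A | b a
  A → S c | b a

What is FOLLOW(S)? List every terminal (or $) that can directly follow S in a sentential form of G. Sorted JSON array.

FIRST sets, iterate to fixpoint:
iter 1:
  A via A→b a: +{b}
  S via S→a: +{a}
  S via S→b a: +{b}
  FIRST(S)={a,b}  FIRST(A)={b}
iter 2:
  A via A→S c: +{a}
  FIRST(S)={a,b}  FIRST(A)={a,b}
iter 3: — fixpoint
  FIRST(S)={a,b}  FIRST(A)={a,b}

FOLLOW sets:
seed FOLLOW(S) with $
pass 1:
  A→S c: FOLLOW(S) ⊇ FIRST(c) = {c}; new: +{c}
  S→a A: FOLLOW(A) ⊇ FOLLOW(S) ⊇ {$,c}; new: +{$,c}
  FOLLOW(S)={$,c}  FOLLOW(A)={$,c}
pass 2: done
  FOLLOW(S)={$,c}  FOLLOW(A)={$,c}

FOLLOW(S) = ["$", "c"]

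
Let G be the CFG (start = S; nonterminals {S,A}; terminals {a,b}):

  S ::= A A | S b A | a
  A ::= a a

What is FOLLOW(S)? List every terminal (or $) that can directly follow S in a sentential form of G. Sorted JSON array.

FIRST sets, iterate to fixpoint:
pass 1:
  A via A→a a: +{a}
  S via S→A A: +{a}
  FIRST(S)={a}  FIRST(A)={a}
pass 2: done
  FIRST(S)={a}  FIRST(A)={a}

Compute FOLLOW by fixpoint:
initialize: $ ∈ FOLLOW(S)
iter 1:
  S→A A: FOLLOW(A) ⊇ FIRST(A) = {a}; new: +{a}
  S→A A: FOLLOW(A) ⊇ FOLLOW(S) ⊇ {$}; new: +{$}
  S→S b A: FOLLOW(S) ⊇ FIRST(b) = {b}; new: +{b}
  S→S b A: FOLLOW(A) ⊇ FOLLOW(S) ⊇ {$,b}; new: +{b}
  S: {$,b}  A: {$,a,b}
iter 2: (stable)
  S: {$,b}  A: {$,a,b}

FOLLOW(S) = ["$", "b"]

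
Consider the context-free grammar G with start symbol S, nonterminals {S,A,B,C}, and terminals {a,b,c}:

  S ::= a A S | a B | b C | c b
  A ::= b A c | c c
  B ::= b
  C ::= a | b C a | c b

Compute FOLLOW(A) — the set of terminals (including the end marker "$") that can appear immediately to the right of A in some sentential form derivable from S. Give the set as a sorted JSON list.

FIRST sets, iterate to fixpoint:
pass 1:
  A via A→b A c: +{b}
  A via A→c c: +{c}
  B via B→b: +{b}
  C via C→a: +{a}
  C via C→b C a: +{b}
  C via C→c b: +{c}
  S via S→a A S: +{a}
  S via S→b C: +{b}
  S via S→c b: +{c}
  S: {a,b,c}  A: {b,c}  B: {b}  C: {a,b,c}
pass 2: (stable)
  S: {a,b,c}  A: {b,c}  B: {b}  C: {a,b,c}

FOLLOW iteration:
seed FOLLOW(S) with $
[1]
  A→b A c: FOLLOW(A) ⊇ FIRST(c) = {c}; new: +{c}
  C→b C a: FOLLOW(C) ⊇ FIRST(a) = {a}; new: +{a}
  S→a A S: FOLLOW(A) ⊇ FIRST(S) = {a,b,c}; new: +{a,b}
  S→a B: FOLLOW(B) ⊇ FOLLOW(S) ⊇ {$}; new: +{$}
  S→b C: FOLLOW(C) ⊇ FOLLOW(S) ⊇ {$}; new: +{$}
  FOLLOW(S)={$}  FOLLOW(A)={a,b,c}  FOLLOW(B)={$}  FOLLOW(C)={$,a}
[2] — fixpoint
  FOLLOW(S)={$}  FOLLOW(A)={a,b,c}  FOLLOW(B)={$}  FOLLOW(C)={$,a}

FOLLOW(A) = ["a", "b", "c"]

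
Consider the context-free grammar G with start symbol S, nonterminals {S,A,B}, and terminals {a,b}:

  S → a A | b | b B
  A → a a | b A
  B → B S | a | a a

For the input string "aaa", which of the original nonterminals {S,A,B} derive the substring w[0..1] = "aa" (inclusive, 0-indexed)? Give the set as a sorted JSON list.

CNF form of G:
  S -> T0 A | T1 B | b
  A -> T0 T0 | T1 A
  B -> B S | T0 T0 | a
  T0 -> a
  T1 -> b

CYK table (by increasing span), restricted to cells inside w[0..1]:
  [0..0]={B,T0}  "a"  orig:{B}
  [1..1]={B,T0}  "a"  orig:{B}
  [0..1]={A,B}  "aa"

Original NTs in T[0,1] deriving "aa": ["A", "B"]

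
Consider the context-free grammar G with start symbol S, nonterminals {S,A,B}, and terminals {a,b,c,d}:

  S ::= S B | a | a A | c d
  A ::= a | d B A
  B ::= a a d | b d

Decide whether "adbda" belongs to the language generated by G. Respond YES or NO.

CNF form of G:
  S -> S B | T1 A | T3 T0 | a
  A -> T0 X4 | a
  B -> T1 X5 | T2 T0
  T0 -> d
  T1 -> a
  T2 -> b
  T3 -> c
  X4 -> B A
  X5 -> T1 T0

CYK table (by increasing span):
  T[0,0] 'a' = {A,S,T1}  orig:{A,S}
  T[1,1] 'd' = {T0}  orig:{}
  T[2,2] 'b' = {T2}  orig:{}
  T[3,3] 'd' = {T0}  orig:{}
  T[4,4] 'a' = {A,S,T1}  orig:{A,S}
  T[0,1] 'ad' = {X5}  orig:{}
  T[1,2] 'db' = ∅
  T[2,3] 'bd' = {B}
  T[3,4] 'da' = ∅
  T[0,2] 'adb' = ∅
  T[1,3] 'dbd' = ∅
  T[2,4] 'bda' = {X4}  orig:{}
  T[0,3] 'adbd' = ∅
  T[1,4] 'dbda' = {A}
  T[0,4] 'adbda' = {S}

S ∈ T[0,4] ⇒ YES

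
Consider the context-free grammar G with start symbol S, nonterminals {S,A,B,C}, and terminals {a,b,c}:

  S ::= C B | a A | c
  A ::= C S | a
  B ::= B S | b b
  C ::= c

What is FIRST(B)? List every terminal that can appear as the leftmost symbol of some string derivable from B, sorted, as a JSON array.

Compute FIRST by fixpoint:
round 1:
  A via A→a: +{a}
  B via B→b b: +{b}
  C via C→c: +{c}
  S via S→C B: +{c}
  S via S→a A: +{a}
  FIRST[S]={a,c}  FIRST[A]={a}  FIRST[B]={b}  FIRST[C]={c}
round 2:
  A via A→C S: +{c}
  FIRST[S]={a,c}  FIRST[A]={a,c}  FIRST[B]={b}  FIRST[C]={c}
round 3: (stable)
  FIRST[S]={a,c}  FIRST[A]={a,c}  FIRST[B]={b}  FIRST[C]={c}

FIRST(B) = ["b"]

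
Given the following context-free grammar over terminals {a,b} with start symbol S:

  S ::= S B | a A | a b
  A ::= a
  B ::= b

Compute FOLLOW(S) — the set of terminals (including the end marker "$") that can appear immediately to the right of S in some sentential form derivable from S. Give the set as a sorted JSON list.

FIRST sets, iterate to fixpoint:
round 1:
  A via A→a: +{a}
  B via B→b: +{b}
  S via S→a A: +{a}
  S: {a}  A: {a}  B: {b}
round 2: (no change)
  S: {a}  A: {a}  B: {b}

Compute FOLLOW by fixpoint:
seed FOLLOW(S) with $
round 1:
  S→S B: FOLLOW(S) ⊇ FIRST(B) = {b}; new: +{b}
  S→S B: FOLLOW(B) ⊇ FOLLOW(S) ⊇ {$,b}; new: +{$,b}
  S→a A: FOLLOW(A) ⊇ FOLLOW(S) ⊇ {$,b}; new: +{$,b}
  FOLLOW[S]={$,b}  FOLLOW[A]={$,b}  FOLLOW[B]={$,b}
round 2: (no change)
  FOLLOW[S]={$,b}  FOLLOW[A]={$,b}  FOLLOW[B]={$,b}

FOLLOW(S) = ["$", "b"]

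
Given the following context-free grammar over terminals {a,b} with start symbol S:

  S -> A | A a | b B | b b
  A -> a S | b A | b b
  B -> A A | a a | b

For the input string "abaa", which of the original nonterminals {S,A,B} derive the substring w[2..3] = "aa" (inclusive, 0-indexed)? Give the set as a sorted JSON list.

CNF form of G:
  S -> A T0 | T0 S | T1 A | T1 B | T1 T1
  A -> T0 S | T1 A | T1 T1
  B -> A A | T0 T0 | b
  T0 -> a
  T1 -> b

CYK table (by increasing span), restricted to cells inside w[2..3]:
  [2..2]={T0}  "a"  orig:{}
  [3..3]={T0}  "a"  orig:{}
  [2..3]={B}  "aa"

Original NTs in T[2,3] deriving "aa": ["B"]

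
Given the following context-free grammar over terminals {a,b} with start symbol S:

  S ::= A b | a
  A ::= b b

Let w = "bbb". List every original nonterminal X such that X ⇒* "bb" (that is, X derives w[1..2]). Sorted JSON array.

Convert to CNF:
  S -> A T0 | a
  A -> T0 T0
  T0 -> b

Fill CYK table bottom-up, restricted to cells inside w[1..2]:
  T[1,1] 'b' = {T0}  orig:{}
  T[2,2] 'b' = {T0}  orig:{}
  T[1,2] 'bb' = {A}

Original NTs in T[1,2] deriving "bb": ["A"]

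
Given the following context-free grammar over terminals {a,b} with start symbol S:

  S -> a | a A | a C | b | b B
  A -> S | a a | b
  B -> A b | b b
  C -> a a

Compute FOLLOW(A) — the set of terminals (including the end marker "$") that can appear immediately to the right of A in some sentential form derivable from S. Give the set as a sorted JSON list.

FIRST sets, iterate to fixpoint:
[1]
  A via A→a a: +{a}
  A via A→b: +{b}
  B via B→A b: +{a,b}
  C via C→a a: +{a}
  S via S→a: +{a}
  S via S→b: +{b}
  FIRST[S]={a,b}  FIRST[A]={a,b}  FIRST[B]={a,b}  FIRST[C]={a}
[2] done
  FIRST[S]={a,b}  FIRST[A]={a,b}  FIRST[B]={a,b}  FIRST[C]={a}

FOLLOW sets:
seed FOLLOW(S) with $
round 1:
  B→A b: FOLLOW(A) ⊇ FIRST(b) = {b}; new: +{b}
  S→a A: FOLLOW(A) ⊇ FOLLOW(S) ⊇ {$}; new: +{$}
  S→a C: FOLLOW(C) ⊇ FOLLOW(S) ⊇ {$}; new: +{$}
  S→b B: FOLLOW(B) ⊇ FOLLOW(S) ⊇ {$}; new: +{$}
  FOLLOW(S)={$}  FOLLOW(A)={$,b}  FOLLOW(B)={$}  FOLLOW(C)={$}
round 2:
  A→S: FOLLOW(S) ⊇ FOLLOW(A) ⊇ {$,b}; new: +{b}
  S→a C: FOLLOW(C) ⊇ FOLLOW(S) ⊇ {$,b}; new: +{b}
  S→b B: FOLLOW(B) ⊇ FOLLOW(S) ⊇ {$,b}; new: +{b}
  FOLLOW(S)={$,b}  FOLLOW(A)={$,b}  FOLLOW(B)={$,b}  FOLLOW(C)={$,b}
round 3: (no change)
  FOLLOW(S)={$,b}  FOLLOW(A)={$,b}  FOLLOW(B)={$,b}  FOLLOW(C)={$,b}

FOLLOW(A) = ["$", "b"]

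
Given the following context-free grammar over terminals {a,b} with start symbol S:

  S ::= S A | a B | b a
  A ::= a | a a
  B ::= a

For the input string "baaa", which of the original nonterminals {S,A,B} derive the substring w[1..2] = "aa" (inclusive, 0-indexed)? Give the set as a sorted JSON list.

CNF form of G:
  S -> S A | T0 B | T1 T0
  A -> T0 T0 | a
  B -> a
  T0 -> a
  T1 -> b

Fill CYK table bottom-up, restricted to cells inside w[1..2]:
  T[1,1] 'a' = {A,B,T0}  orig:{A,B}
  T[2,2] 'a' = {A,B,T0}  orig:{A,B}
  T[1,2] 'aa' = {A,S}

Original NTs in T[1,2] deriving "aa": ["A", "S"]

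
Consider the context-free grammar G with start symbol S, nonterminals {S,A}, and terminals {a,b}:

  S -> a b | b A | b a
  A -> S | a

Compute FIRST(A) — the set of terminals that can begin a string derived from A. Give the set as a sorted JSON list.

FIRST sets, iterate to fixpoint:
iter 1:
  A via A→a: +{a}
  S via S→a b: +{a}
  S via S→b A: +{b}
  S: {a,b}  A: {a}
iter 2:
  A via A→S: +{b}
  S: {a,b}  A: {a,b}
iter 3: done
  S: {a,b}  A: {a,b}

FIRST(A) = ["a", "b"]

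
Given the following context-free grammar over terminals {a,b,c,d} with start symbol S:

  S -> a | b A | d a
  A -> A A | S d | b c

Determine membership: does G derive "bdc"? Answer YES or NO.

CNF form of G:
  S -> T0 T3 | T1 A | a
  A -> A A | S T0 | T1 T2
  T0 -> d
  T1 -> b
  T2 -> c
  T3 -> a

Fill CYK table bottom-up:
  [0..0]={T1}  "b"  orig:{}
  [1..1]={T0}  "d"  orig:{}
  [2..2]={T2}  "c"  orig:{}
  [0..1]=∅  "bd"
  [1..2]=∅  "dc"
  [0..2]=∅  "bdc"

S ∉ T[0,2] ⇒ NO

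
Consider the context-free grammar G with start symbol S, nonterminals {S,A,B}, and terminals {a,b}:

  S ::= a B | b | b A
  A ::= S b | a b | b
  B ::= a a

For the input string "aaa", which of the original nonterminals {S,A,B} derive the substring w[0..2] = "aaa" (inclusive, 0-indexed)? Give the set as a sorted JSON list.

CNF form of G:
  S -> T0 A | T1 B | b
  A -> S T0 | T1 T0 | b
  B -> T1 T1
  T0 -> b
  T1 -> a

CYK fill — only the sub-triangle for w[0..2]:
  cell(0,0) a: {T1}  orig:{}
  cell(1,1) a: {T1}  orig:{}
  cell(2,2) a: {T1}  orig:{}
  cell(0,1) aa: {B}
  cell(1,2) aa: {B}
  cell(0,2) aaa: {S}

Original NTs in T[0,2] deriving "aaa": ["S"]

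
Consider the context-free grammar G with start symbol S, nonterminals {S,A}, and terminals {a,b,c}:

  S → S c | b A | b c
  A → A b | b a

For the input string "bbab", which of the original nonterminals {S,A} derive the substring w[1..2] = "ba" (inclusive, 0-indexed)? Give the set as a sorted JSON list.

CNF form of G:
  S -> S T2 | T0 A | T0 T2
  A -> A T0 | T0 T1
  T0 -> b
  T1 -> a
  T2 -> c

Fill CYK table bottom-up (cells [i..j] with 1 ≤ i ≤ j ≤ 2 only):
  [1..1]={T0}  "b"  orig:{}
  [2..2]={T1}  "a"  orig:{}
  [1..2]={A}  "ba"

Original NTs in T[1,2] deriving "ba": ["A"]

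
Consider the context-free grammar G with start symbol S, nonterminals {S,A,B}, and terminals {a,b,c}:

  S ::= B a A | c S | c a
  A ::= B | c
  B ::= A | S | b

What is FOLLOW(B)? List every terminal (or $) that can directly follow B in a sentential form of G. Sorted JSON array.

FIRST sets, iterate to fixpoint:
iter 1:
  A via A→c: +{c}
  B via B→A: +{c}
  B via B→b: +{b}
  S via S→B a A: +{b,c}
  S: {b,c}  A: {c}  B: {b,c}
iter 2:
  A via A→B: +{b}
  S: {b,c}  A: {b,c}  B: {b,c}
iter 3: done
  S: {b,c}  A: {b,c}  B: {b,c}

Compute FOLLOW by fixpoint:
initialize: $ ∈ FOLLOW(S)
[1]
  S→B a A: FOLLOW(B) ⊇ FIRST(a) = {a}; new: +{a}
  S→B a A: FOLLOW(A) ⊇ FOLLOW(S) ⊇ {$}; new: +{$}
  S: {$}  A: {$}  B: {a}
[2]
  A→B: FOLLOW(B) ⊇ FOLLOW(A) ⊇ {$}; new: +{$}
  B→A: FOLLOW(A) ⊇ FOLLOW(B) ⊇ {$,a}; new: +{a}
  B→S: FOLLOW(S) ⊇ FOLLOW(B) ⊇ {$,a}; new: +{a}
  S: {$,a}  A: {$,a}  B: {$,a}
[3] (no change)
  S: {$,a}  A: {$,a}  B: {$,a}

FOLLOW(B) = ["$", "a"]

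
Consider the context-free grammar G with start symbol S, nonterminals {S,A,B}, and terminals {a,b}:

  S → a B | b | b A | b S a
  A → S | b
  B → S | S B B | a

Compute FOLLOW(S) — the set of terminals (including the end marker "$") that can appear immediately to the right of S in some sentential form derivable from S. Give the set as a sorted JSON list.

FIRST sets, iterate to fixpoint:
iter 1:
  A via A→b: +{b}
  B via B→a: +{a}
  S via S→a B: +{a}
  S via S→b: +{b}
  FIRST[S]={a,b}  FIRST[A]={b}  FIRST[B]={a}
iter 2:
  A via A→S: +{a}
  B via B→S: +{b}
  FIRST[S]={a,b}  FIRST[A]={a,b}  FIRST[B]={a,b}
iter 3: (no change)
  FIRST[S]={a,b}  FIRST[A]={a,b}  FIRST[B]={a,b}

Compute FOLLOW by fixpoint:
initialize: $ ∈ FOLLOW(S)
iter 1:
  B→S B B: FOLLOW(S) ⊇ FIRST(B) = {a,b}; new: +{a,b}
  B→S B B: FOLLOW(B) ⊇ FIRST(B) = {a,b}; new: +{a,b}
  S→a B: FOLLOW(B) ⊇ FOLLOW(S) ⊇ {$,a,b}; new: +{$}
  S→b A: FOLLOW(A) ⊇ FOLLOW(S) ⊇ {$,a,b}; new: +{$,a,b}
  S: {$,a,b}  A: {$,a,b}  B: {$,a,b}
iter 2: (no change)
  S: {$,a,b}  A: {$,a,b}  B: {$,a,b}

FOLLOW(S) = ["$", "a", "b"]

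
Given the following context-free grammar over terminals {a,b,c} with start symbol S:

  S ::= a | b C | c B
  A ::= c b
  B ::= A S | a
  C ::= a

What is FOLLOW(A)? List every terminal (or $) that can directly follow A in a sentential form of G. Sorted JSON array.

Compute FIRST by fixpoint:
pass 1:
  A via A→c b: +{c}
  B via B→A S: +{c}
  B via B→a: +{a}
  C via C→a: +{a}
  S via S→a: +{a}
  S via S→b C: +{b}
  S via S→c B: +{c}
  FIRST(S)={a,b,c}  FIRST(A)={c}  FIRST(B)={a,c}  FIRST(C)={a}
pass 2: (stable)
  FIRST(S)={a,b,c}  FIRST(A)={c}  FIRST(B)={a,c}  FIRST(C)={a}

FOLLOW iteration:
initialize: $ ∈ FOLLOW(S)
iter 1:
  B→A S: FOLLOW(A) ⊇ FIRST(S) = {a,b,c}; new: +{a,b,c}
  S→b C: FOLLOW(C) ⊇ FOLLOW(S) ⊇ {$}; new: +{$}
  S→c B: FOLLOW(B) ⊇ FOLLOW(S) ⊇ {$}; new: +{$}
  S: {$}  A: {a,b,c}  B: {$}  C: {$}
iter 2: (stable)
  S: {$}  A: {a,b,c}  B: {$}  C: {$}

FOLLOW(A) = ["a", "b", "c"]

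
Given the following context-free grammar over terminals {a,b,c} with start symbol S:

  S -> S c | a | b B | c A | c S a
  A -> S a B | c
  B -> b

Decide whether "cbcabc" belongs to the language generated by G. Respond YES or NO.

Convert to CNF:
  S -> S T1 | T1 A | T1 X4 | T2 B | a
  A -> S X3 | c
  B -> b
  T0 -> a
  T1 -> c
  T2 -> b
  X3 -> T0 B
  X4 -> S T0

CYK table (by increasing span):
  T[0,0] 'c' = {A,T1}  orig:{A}
  T[1,1] 'b' = {B,T2}  orig:{B}
  T[2,2] 'c' = {A,T1}  orig:{A}
  T[3,3] 'a' = {S,T0}  orig:{S}
  T[4,4] 'b' = {B,T2}  orig:{B}
  T[5,5] 'c' = {A,T1}  orig:{A}
  T[0,1] 'cb' = ∅
  T[1,2] 'bc' = ∅
  T[2,3] 'ca' = ∅
  T[3,4] 'ab' = {X3}  orig:{}
  T[4,5] 'bc' = ∅
  T[0,2] 'cbc' = ∅
  T[1,3] 'bca' = ∅
  T[2,4] 'cab' = ∅
  T[3,5] 'abc' = ∅
  T[0,3] 'cbca' = ∅
  T[1,4] 'bcab' = ∅
  T[2,5] 'cabc' = ∅
  T[0,4] 'cbcab' = ∅
  T[1,5] 'bcabc' = ∅
  T[0,5] 'cbcabc' = ∅

S ∉ T[0,5] ⇒ NO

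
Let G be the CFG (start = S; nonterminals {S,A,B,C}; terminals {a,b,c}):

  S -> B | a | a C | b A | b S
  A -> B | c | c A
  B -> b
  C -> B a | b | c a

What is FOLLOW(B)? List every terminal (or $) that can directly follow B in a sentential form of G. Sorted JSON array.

Compute FIRST by fixpoint:
round 1:
  A via A→c: +{c}
  B via B→b: +{b}
  C via C→B a: +{b}
  C via C→c a: +{c}
  S via S→B: +{b}
  S via S→a: +{a}
  FIRST[S]={a,b}  FIRST[A]={c}  FIRST[B]={b}  FIRST[C]={b,c}
round 2:
  A via A→B: +{b}
  FIRST[S]={a,b}  FIRST[A]={b,c}  FIRST[B]={b}  FIRST[C]={b,c}
round 3: — fixpoint
  FIRST[S]={a,b}  FIRST[A]={b,c}  FIRST[B]={b}  FIRST[C]={b,c}

Compute FOLLOW by fixpoint:
seed FOLLOW(S) with $
pass 1:
  C→B a: FOLLOW(B) ⊇ FIRST(a) = {a}; new: +{a}
  S→B: FOLLOW(B) ⊇ FOLLOW(S) ⊇ {$}; new: +{$}
  S→a C: FOLLOW(C) ⊇ FOLLOW(S) ⊇ {$}; new: +{$}
  S→b A: FOLLOW(A) ⊇ FOLLOW(S) ⊇ {$}; new: +{$}
  S: {$}  A: {$}  B: {$,a}  C: {$}
pass 2: (stable)
  S: {$}  A: {$}  B: {$,a}  C: {$}

FOLLOW(B) = ["$", "a"]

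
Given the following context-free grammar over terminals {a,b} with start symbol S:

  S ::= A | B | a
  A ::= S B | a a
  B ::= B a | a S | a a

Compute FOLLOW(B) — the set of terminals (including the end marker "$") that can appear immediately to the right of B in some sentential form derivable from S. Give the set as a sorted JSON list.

Compute FIRST by fixpoint:
iter 1:
  A via A→a a: +{a}
  B via B→a S: +{a}
  S via S→A: +{a}
  FIRST(S)={a}  FIRST(A)={a}  FIRST(B)={a}
iter 2: — fixpoint
  FIRST(S)={a}  FIRST(A)={a}  FIRST(B)={a}

Compute FOLLOW by fixpoint:
seed FOLLOW(S) with $
iter 1:
  A→S B: FOLLOW(S) ⊇ FIRST(B) = {a}; new: +{a}
  B→B a: FOLLOW(B) ⊇ FIRST(a) = {a}; new: +{a}
  S→A: FOLLOW(A) ⊇ FOLLOW(S) ⊇ {$,a}; new: +{$,a}
  S→B: FOLLOW(B) ⊇ FOLLOW(S) ⊇ {$,a}; new: +{$}
  S: {$,a}  A: {$,a}  B: {$,a}
iter 2: (stable)
  S: {$,a}  A: {$,a}  B: {$,a}

FOLLOW(B) = ["$", "a"]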